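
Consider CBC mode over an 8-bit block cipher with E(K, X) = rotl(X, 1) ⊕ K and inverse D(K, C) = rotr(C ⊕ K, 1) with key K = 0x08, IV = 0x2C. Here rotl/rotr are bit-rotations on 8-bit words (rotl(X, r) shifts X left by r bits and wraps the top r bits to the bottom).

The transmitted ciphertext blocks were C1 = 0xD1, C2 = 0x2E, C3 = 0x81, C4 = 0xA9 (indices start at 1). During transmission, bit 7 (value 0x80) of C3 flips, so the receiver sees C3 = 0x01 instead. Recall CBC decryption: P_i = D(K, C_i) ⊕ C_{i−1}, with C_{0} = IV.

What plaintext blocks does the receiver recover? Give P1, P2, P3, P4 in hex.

P1 = 0xC0, P2 = 0xC2, P3 = 0xAA, P4 = 0xD1

Only C3 changed, to 0x01. In CBC, a change in C_i garbles P_i and flips the same bit in P_{i+1}. Decrypting the received ciphertext:
P1: D(K, 0xD1) = 0xEC; 0xEC ⊕ 0x2C = 0xC0.
P2: D(K, 0x2E) = 0x13; 0x13 ⊕ 0xD1 = 0xC2.
P3: D(K, 0x01) = 0x84; 0x84 ⊕ 0x2E = 0xAA.
P4: D(K, 0xA9) = 0xD0; 0xD0 ⊕ 0x01 = 0xD1.
Blocks that differ from the original plaintext: P3, P4.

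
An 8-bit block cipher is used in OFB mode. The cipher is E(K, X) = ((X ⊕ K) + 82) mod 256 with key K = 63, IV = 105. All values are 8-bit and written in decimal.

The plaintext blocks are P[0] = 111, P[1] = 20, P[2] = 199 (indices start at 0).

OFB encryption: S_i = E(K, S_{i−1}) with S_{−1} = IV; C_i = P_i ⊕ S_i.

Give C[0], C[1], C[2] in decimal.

C[0]: S = E(K, 105) = 168; 111 ⊕ 168 = 199.
C[1]: S = E(K, 168) = 233; 20 ⊕ 233 = 253.
C[2]: S = E(K, 233) = 40; 199 ⊕ 40 = 239.

C[0] = 199, C[1] = 253, C[2] = 239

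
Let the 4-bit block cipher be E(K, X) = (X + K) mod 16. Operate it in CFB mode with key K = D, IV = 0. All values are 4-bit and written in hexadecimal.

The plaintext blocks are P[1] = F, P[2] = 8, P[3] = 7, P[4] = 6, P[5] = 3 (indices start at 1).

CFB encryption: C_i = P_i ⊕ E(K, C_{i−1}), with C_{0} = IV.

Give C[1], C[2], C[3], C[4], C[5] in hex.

C[1] = 2, C[2] = 7, C[3] = 3, C[4] = 6, C[5] = 0

C[1]: E(K, 0) = D; F ⊕ D = 2.
C[2]: E(K, 2) = F; 8 ⊕ F = 7.
C[3]: E(K, 7) = 4; 7 ⊕ 4 = 3.
C[4]: E(K, 3) = 0; 6 ⊕ 0 = 6.
C[5]: E(K, 6) = 3; 3 ⊕ 3 = 0.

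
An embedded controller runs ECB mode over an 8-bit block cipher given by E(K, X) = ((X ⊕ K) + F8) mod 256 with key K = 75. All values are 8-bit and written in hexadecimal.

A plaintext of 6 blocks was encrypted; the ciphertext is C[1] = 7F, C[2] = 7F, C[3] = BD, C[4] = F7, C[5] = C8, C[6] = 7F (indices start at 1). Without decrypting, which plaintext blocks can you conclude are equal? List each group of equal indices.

ECB encrypts each block independently with the same key, so equal ciphertext blocks imply equal plaintext blocks.
C[1] = C[2] = C[6] = 7F, so P[1] = P[2] = P[6].

P[1] = P[2] = P[6]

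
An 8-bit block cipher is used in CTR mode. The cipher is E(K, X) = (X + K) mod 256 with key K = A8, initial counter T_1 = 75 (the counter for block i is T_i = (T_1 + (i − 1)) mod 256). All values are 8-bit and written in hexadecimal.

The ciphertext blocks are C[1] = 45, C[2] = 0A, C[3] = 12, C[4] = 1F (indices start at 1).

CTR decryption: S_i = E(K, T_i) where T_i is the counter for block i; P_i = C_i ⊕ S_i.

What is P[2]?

P[2]: T = 76, S = E(K, T) = 1E; 0A ⊕ 1E = 14.

P[2] = 14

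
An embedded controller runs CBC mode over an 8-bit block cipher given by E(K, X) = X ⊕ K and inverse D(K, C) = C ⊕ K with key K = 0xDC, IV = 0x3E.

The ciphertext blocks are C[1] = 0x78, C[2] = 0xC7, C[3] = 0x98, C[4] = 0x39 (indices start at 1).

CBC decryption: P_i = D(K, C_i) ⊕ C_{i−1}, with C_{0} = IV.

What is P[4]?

P[4] = 0x7D

P[4]: D(K, 0x39) = 0xE5; 0xE5 ⊕ 0x98 = 0x7D.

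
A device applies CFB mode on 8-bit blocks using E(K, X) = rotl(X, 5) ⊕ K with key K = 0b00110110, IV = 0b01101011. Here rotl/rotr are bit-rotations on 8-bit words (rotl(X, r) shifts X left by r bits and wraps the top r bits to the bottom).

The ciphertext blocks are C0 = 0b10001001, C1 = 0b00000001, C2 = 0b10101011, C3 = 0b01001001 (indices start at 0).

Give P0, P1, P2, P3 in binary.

P0 = 0b11010010, P1 = 0b00000110, P2 = 0b10111101, P3 = 0b00001010

CFB decryption: P_i = C_i ⊕ E(K, C_{i−1}), with C_{−1} = IV.
P0: E(K, 0b01101011) = 0b01011011; 0b10001001 ⊕ 0b01011011 = 0b11010010.
P1: E(K, 0b10001001) = 0b00000111; 0b00000001 ⊕ 0b00000111 = 0b00000110.
P2: E(K, 0b00000001) = 0b00010110; 0b10101011 ⊕ 0b00010110 = 0b10111101.
P3: E(K, 0b10101011) = 0b01000011; 0b01001001 ⊕ 0b01000011 = 0b00001010.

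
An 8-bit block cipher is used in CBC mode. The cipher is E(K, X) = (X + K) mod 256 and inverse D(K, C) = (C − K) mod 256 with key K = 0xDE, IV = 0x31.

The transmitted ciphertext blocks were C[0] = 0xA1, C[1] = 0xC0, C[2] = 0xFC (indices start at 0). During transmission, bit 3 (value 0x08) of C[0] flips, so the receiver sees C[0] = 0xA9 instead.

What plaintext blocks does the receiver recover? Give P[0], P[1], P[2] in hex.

CBC decryption: P_i = D(K, C_i) ⊕ C_{i−1}, with C_{−1} = IV.
Only C[0] changed, to 0xA9. In CBC, a change in C_i garbles P_i and flips the same bit in P_{i+1}. Decrypting the received ciphertext:
P[0]: D(K, 0xA9) = 0xCB; 0xCB ⊕ 0x31 = 0xFA.
P[1]: D(K, 0xC0) = 0xE2; 0xE2 ⊕ 0xA9 = 0x4B.
P[2]: D(K, 0xFC) = 0x1E; 0x1E ⊕ 0xC0 = 0xDE.
Blocks that differ from the original plaintext: P[0], P[1].

P[0] = 0xFA, P[1] = 0x4B, P[2] = 0xDE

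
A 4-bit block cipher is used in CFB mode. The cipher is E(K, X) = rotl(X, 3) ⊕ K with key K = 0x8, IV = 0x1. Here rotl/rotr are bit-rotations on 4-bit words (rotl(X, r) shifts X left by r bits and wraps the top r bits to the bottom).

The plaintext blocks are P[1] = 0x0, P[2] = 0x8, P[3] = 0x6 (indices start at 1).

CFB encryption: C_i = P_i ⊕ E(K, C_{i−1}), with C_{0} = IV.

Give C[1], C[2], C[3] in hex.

C[1]: E(K, 0x1) = 0x0; 0x0 ⊕ 0x0 = 0x0.
C[2]: E(K, 0x0) = 0x8; 0x8 ⊕ 0x8 = 0x0.
C[3]: E(K, 0x0) = 0x8; 0x6 ⊕ 0x8 = 0xE.

C[1] = 0x0, C[2] = 0x0, C[3] = 0xE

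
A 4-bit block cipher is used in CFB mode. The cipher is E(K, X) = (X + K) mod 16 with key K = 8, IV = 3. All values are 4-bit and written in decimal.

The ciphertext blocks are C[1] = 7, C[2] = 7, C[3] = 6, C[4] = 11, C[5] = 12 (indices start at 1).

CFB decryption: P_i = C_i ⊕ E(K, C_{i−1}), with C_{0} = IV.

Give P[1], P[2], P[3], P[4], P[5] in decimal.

P[1] = 12, P[2] = 8, P[3] = 9, P[4] = 5, P[5] = 15

P[1]: E(K, 3) = 11; 7 ⊕ 11 = 12.
P[2]: E(K, 7) = 15; 7 ⊕ 15 = 8.
P[3]: E(K, 7) = 15; 6 ⊕ 15 = 9.
P[4]: E(K, 6) = 14; 11 ⊕ 14 = 5.
P[5]: E(K, 11) = 3; 12 ⊕ 3 = 15.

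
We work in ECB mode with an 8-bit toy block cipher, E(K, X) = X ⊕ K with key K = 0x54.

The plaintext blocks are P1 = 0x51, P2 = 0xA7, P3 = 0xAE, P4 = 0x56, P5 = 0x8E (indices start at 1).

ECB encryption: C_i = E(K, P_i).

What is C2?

C2: E(K, 0xA7) = 0xF3.

C2 = 0xF3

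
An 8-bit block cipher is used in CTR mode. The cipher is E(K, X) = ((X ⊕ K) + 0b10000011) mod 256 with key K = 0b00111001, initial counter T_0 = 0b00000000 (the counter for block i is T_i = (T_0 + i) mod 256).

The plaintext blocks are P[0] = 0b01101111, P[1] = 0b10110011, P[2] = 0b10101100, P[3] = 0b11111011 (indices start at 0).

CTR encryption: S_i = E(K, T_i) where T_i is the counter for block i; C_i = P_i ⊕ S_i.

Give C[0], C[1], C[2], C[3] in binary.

C[0] = 0b11010011, C[1] = 0b00001000, C[2] = 0b00010010, C[3] = 0b01000110

C[0]: T = 0b00000000, S = E(K, T) = 0b10111100; 0b01101111 ⊕ 0b10111100 = 0b11010011.
C[1]: T = 0b00000001, S = E(K, T) = 0b10111011; 0b10110011 ⊕ 0b10111011 = 0b00001000.
C[2]: T = 0b00000010, S = E(K, T) = 0b10111110; 0b10101100 ⊕ 0b10111110 = 0b00010010.
C[3]: T = 0b00000011, S = E(K, T) = 0b10111101; 0b11111011 ⊕ 0b10111101 = 0b01000110.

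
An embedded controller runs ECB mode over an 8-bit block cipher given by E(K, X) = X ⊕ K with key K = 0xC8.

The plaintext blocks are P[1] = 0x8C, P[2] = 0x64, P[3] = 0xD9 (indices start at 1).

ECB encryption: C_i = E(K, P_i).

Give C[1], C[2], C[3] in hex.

C[1] = 0x44, C[2] = 0xAC, C[3] = 0x11

C[1]: E(K, 0x8C) = 0x44.
C[2]: E(K, 0x64) = 0xAC.
C[3]: E(K, 0xD9) = 0x11.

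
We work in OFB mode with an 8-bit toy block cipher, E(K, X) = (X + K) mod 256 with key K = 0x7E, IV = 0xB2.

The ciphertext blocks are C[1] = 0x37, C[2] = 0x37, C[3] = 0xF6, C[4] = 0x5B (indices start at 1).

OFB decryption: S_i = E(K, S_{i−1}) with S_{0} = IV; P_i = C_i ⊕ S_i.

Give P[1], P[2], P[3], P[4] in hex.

P[1]: S = E(K, 0xB2) = 0x30; 0x37 ⊕ 0x30 = 0x07.
P[2]: S = E(K, 0x30) = 0xAE; 0x37 ⊕ 0xAE = 0x99.
P[3]: S = E(K, 0xAE) = 0x2C; 0xF6 ⊕ 0x2C = 0xDA.
P[4]: S = E(K, 0x2C) = 0xAA; 0x5B ⊕ 0xAA = 0xF1.

P[1] = 0x07, P[2] = 0x99, P[3] = 0xDA, P[4] = 0xF1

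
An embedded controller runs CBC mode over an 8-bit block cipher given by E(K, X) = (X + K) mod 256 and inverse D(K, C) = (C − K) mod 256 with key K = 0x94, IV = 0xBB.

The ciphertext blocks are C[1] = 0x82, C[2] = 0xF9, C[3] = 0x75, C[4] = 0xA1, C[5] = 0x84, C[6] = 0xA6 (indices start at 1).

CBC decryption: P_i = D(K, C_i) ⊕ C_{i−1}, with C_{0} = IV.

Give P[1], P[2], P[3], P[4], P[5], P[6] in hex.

P[1] = 0x55, P[2] = 0xE7, P[3] = 0x18, P[4] = 0x78, P[5] = 0x51, P[6] = 0x96

P[1]: D(K, 0x82) = 0xEE; 0xEE ⊕ 0xBB = 0x55.
P[2]: D(K, 0xF9) = 0x65; 0x65 ⊕ 0x82 = 0xE7.
P[3]: D(K, 0x75) = 0xE1; 0xE1 ⊕ 0xF9 = 0x18.
P[4]: D(K, 0xA1) = 0x0D; 0x0D ⊕ 0x75 = 0x78.
P[5]: D(K, 0x84) = 0xF0; 0xF0 ⊕ 0xA1 = 0x51.
P[6]: D(K, 0xA6) = 0x12; 0x12 ⊕ 0x84 = 0x96.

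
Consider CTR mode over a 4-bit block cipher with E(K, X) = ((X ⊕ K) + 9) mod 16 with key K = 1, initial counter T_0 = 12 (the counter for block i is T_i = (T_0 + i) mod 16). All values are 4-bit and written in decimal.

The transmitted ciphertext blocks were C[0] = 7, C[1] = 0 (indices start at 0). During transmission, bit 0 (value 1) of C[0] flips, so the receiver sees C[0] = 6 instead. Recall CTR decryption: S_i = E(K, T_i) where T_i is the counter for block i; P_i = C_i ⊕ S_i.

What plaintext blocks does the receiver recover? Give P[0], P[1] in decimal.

P[0] = 0, P[1] = 5

Only C[0] changed, to 6. In CTR, a change in C_i flips the same bit in P_i only; the keystream is unaffected. Decrypting the received ciphertext:
P[0]: T = 12, S = E(K, T) = 6; 6 ⊕ 6 = 0.
P[1]: T = 13, S = E(K, T) = 5; 0 ⊕ 5 = 5.
Blocks that differ from the original plaintext: P[0].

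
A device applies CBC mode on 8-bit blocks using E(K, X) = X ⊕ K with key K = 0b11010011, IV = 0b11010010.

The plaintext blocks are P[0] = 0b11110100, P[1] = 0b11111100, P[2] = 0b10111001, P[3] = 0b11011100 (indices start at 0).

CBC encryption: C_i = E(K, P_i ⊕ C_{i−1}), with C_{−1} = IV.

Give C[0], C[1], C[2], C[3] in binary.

C[0] = 0b11110101, C[1] = 0b11011010, C[2] = 0b10110000, C[3] = 0b10111111

C[0]: P[0] ⊕ 0b11010010 = 0b00100110; E(K, 0b00100110) = 0b11110101.
C[1]: P[1] ⊕ 0b11110101 = 0b00001001; E(K, 0b00001001) = 0b11011010.
C[2]: P[2] ⊕ 0b11011010 = 0b01100011; E(K, 0b01100011) = 0b10110000.
C[3]: P[3] ⊕ 0b10110000 = 0b01101100; E(K, 0b01101100) = 0b10111111.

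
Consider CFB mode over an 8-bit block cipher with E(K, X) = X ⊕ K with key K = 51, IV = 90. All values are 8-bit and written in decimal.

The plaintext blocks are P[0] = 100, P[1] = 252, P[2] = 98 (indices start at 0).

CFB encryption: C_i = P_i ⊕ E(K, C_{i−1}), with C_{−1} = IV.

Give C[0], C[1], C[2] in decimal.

C[0] = 13, C[1] = 194, C[2] = 147

C[0]: E(K, 90) = 105; 100 ⊕ 105 = 13.
C[1]: E(K, 13) = 62; 252 ⊕ 62 = 194.
C[2]: E(K, 194) = 241; 98 ⊕ 241 = 147.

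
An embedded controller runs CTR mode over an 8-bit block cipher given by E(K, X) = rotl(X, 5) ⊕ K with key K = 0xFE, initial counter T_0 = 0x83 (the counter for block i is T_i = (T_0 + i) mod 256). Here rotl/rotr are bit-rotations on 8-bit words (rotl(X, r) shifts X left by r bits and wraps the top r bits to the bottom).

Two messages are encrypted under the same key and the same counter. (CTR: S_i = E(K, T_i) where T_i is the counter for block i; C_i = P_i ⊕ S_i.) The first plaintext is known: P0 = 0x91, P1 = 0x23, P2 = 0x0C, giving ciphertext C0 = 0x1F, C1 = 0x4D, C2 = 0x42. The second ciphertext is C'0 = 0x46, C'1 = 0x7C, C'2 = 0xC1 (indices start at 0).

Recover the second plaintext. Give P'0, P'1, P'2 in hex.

P'0 = 0xC8, P'1 = 0x12, P'2 = 0x8F

In CTR with a reused counter, both messages share the same keystream S_i, so C_i ⊕ C'_i = P_i ⊕ P'_i and thus P'_i = P_i ⊕ C_i ⊕ C'_i.
P'0: 0x91 ⊕ 0x1F ⊕ 0x46 = 0xC8.
P'1: 0x23 ⊕ 0x4D ⊕ 0x7C = 0x12.
P'2: 0x0C ⊕ 0x42 ⊕ 0xC1 = 0x8F.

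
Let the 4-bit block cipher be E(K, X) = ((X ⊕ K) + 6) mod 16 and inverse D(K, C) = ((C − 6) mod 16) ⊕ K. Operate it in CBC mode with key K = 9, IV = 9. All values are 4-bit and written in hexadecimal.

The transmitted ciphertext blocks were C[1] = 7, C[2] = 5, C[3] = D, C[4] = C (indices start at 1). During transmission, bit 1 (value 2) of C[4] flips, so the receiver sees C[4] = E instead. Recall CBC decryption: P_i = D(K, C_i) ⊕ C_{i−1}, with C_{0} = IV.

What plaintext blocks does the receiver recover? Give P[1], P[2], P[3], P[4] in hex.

P[1] = 1, P[2] = 1, P[3] = B, P[4] = C

Only C[4] changed, to E. In CBC, a change in C_i garbles P_i and flips the same bit in P_{i+1}. Decrypting the received ciphertext:
P[1]: D(K, 7) = 8; 8 ⊕ 9 = 1.
P[2]: D(K, 5) = 6; 6 ⊕ 7 = 1.
P[3]: D(K, D) = E; E ⊕ 5 = B.
P[4]: D(K, E) = 1; 1 ⊕ D = C.
Blocks that differ from the original plaintext: P[4].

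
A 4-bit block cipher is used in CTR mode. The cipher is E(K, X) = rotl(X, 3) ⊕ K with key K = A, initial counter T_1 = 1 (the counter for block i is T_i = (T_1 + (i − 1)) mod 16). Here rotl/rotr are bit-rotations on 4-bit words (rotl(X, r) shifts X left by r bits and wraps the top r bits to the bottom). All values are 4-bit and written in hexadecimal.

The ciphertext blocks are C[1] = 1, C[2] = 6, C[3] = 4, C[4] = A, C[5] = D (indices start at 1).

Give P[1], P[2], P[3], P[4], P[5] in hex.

P[1] = 3, P[2] = D, P[3] = 7, P[4] = 2, P[5] = D

CTR decryption: S_i = E(K, T_i) where T_i is the counter for block i; P_i = C_i ⊕ S_i.
P[1]: T = 1, S = E(K, T) = 2; 1 ⊕ 2 = 3.
P[2]: T = 2, S = E(K, T) = B; 6 ⊕ B = D.
P[3]: T = 3, S = E(K, T) = 3; 4 ⊕ 3 = 7.
P[4]: T = 4, S = E(K, T) = 8; A ⊕ 8 = 2.
P[5]: T = 5, S = E(K, T) = 0; D ⊕ 0 = D.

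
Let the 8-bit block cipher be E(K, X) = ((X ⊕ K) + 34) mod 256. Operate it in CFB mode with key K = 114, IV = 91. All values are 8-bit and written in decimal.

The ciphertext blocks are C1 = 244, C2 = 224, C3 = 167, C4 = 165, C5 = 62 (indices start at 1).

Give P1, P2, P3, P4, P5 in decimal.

CFB decryption: P_i = C_i ⊕ E(K, C_{i−1}), with C_{0} = IV.
P1: E(K, 91) = 75; 244 ⊕ 75 = 191.
P2: E(K, 244) = 168; 224 ⊕ 168 = 72.
P3: E(K, 224) = 180; 167 ⊕ 180 = 19.
P4: E(K, 167) = 247; 165 ⊕ 247 = 82.
P5: E(K, 165) = 249; 62 ⊕ 249 = 199.

P1 = 191, P2 = 72, P3 = 19, P4 = 82, P5 = 199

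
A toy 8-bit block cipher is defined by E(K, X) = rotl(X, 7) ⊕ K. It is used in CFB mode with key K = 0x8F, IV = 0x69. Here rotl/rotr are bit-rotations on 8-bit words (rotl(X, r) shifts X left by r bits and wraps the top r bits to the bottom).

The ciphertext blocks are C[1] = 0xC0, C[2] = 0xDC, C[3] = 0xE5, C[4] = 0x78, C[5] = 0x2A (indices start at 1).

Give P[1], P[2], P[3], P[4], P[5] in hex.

P[1] = 0xFB, P[2] = 0x33, P[3] = 0x04, P[4] = 0x05, P[5] = 0x99

CFB decryption: P_i = C_i ⊕ E(K, C_{i−1}), with C_{0} = IV.
P[1]: E(K, 0x69) = 0x3B; 0xC0 ⊕ 0x3B = 0xFB.
P[2]: E(K, 0xC0) = 0xEF; 0xDC ⊕ 0xEF = 0x33.
P[3]: E(K, 0xDC) = 0xE1; 0xE5 ⊕ 0xE1 = 0x04.
P[4]: E(K, 0xE5) = 0x7D; 0x78 ⊕ 0x7D = 0x05.
P[5]: E(K, 0x78) = 0xB3; 0x2A ⊕ 0xB3 = 0x99.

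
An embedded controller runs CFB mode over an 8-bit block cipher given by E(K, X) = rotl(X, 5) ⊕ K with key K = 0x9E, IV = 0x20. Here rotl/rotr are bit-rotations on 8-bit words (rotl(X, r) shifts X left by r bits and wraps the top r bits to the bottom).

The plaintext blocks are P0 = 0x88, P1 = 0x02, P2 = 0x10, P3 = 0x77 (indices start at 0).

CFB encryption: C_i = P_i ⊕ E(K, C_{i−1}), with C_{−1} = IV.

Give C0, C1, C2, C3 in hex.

C0: E(K, 0x20) = 0x9A; 0x88 ⊕ 0x9A = 0x12.
C1: E(K, 0x12) = 0xDC; 0x02 ⊕ 0xDC = 0xDE.
C2: E(K, 0xDE) = 0x45; 0x10 ⊕ 0x45 = 0x55.
C3: E(K, 0x55) = 0x34; 0x77 ⊕ 0x34 = 0x43.

C0 = 0x12, C1 = 0xDE, C2 = 0x55, C3 = 0x43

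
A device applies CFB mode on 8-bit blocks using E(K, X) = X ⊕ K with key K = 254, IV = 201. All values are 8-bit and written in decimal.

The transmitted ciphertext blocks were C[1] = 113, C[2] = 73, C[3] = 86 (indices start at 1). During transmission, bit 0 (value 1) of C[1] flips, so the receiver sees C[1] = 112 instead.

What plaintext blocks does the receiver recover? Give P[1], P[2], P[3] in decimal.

P[1] = 71, P[2] = 199, P[3] = 225

CFB decryption: P_i = C_i ⊕ E(K, C_{i−1}), with C_{0} = IV.
Only C[1] changed, to 112. In CFB, a change in C_i flips the same bit in P_i and garbles P_{i+1}. Decrypting the received ciphertext:
P[1]: E(K, 201) = 55; 112 ⊕ 55 = 71.
P[2]: E(K, 112) = 142; 73 ⊕ 142 = 199.
P[3]: E(K, 73) = 183; 86 ⊕ 183 = 225.
Blocks that differ from the original plaintext: P[1], P[2].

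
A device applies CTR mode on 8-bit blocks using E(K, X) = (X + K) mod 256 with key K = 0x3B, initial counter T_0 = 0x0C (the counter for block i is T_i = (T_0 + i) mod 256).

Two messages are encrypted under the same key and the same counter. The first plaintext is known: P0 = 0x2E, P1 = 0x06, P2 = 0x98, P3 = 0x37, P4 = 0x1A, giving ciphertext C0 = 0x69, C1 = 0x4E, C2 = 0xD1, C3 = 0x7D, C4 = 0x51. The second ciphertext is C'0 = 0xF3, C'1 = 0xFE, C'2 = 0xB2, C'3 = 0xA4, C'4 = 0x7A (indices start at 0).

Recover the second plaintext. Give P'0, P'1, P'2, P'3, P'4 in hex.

In CTR with a reused counter, both messages share the same keystream S_i, so C_i ⊕ C'_i = P_i ⊕ P'_i and thus P'_i = P_i ⊕ C_i ⊕ C'_i.
P'0: 0x2E ⊕ 0x69 ⊕ 0xF3 = 0xB4.
P'1: 0x06 ⊕ 0x4E ⊕ 0xFE = 0xB6.
P'2: 0x98 ⊕ 0xD1 ⊕ 0xB2 = 0xFB.
P'3: 0x37 ⊕ 0x7D ⊕ 0xA4 = 0xEE.
P'4: 0x1A ⊕ 0x51 ⊕ 0x7A = 0x31.

P'0 = 0xB4, P'1 = 0xB6, P'2 = 0xFB, P'3 = 0xEE, P'4 = 0x31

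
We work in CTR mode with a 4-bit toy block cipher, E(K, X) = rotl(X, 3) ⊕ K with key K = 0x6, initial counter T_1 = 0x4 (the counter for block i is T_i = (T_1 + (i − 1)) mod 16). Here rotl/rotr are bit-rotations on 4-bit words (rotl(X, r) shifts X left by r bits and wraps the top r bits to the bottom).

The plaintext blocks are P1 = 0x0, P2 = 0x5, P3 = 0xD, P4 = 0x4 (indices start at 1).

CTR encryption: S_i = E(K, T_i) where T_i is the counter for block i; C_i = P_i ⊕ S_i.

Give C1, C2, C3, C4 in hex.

C1 = 0x4, C2 = 0x9, C3 = 0x8, C4 = 0x9

C1: T = 0x4, S = E(K, T) = 0x4; 0x0 ⊕ 0x4 = 0x4.
C2: T = 0x5, S = E(K, T) = 0xC; 0x5 ⊕ 0xC = 0x9.
C3: T = 0x6, S = E(K, T) = 0x5; 0xD ⊕ 0x5 = 0x8.
C4: T = 0x7, S = E(K, T) = 0xD; 0x4 ⊕ 0xD = 0x9.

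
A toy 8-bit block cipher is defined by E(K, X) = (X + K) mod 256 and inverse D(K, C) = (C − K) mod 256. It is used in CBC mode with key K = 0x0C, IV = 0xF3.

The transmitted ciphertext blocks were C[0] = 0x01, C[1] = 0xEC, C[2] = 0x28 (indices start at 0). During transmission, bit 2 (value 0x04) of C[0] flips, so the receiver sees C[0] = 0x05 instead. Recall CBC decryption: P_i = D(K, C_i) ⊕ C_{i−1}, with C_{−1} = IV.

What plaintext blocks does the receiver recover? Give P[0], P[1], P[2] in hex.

Only C[0] changed, to 0x05. In CBC, a change in C_i garbles P_i and flips the same bit in P_{i+1}. Decrypting the received ciphertext:
P[0]: D(K, 0x05) = 0xF9; 0xF9 ⊕ 0xF3 = 0x0A.
P[1]: D(K, 0xEC) = 0xE0; 0xE0 ⊕ 0x05 = 0xE5.
P[2]: D(K, 0x28) = 0x1C; 0x1C ⊕ 0xEC = 0xF0.
Blocks that differ from the original plaintext: P[0], P[1].

P[0] = 0x0A, P[1] = 0xE5, P[2] = 0xF0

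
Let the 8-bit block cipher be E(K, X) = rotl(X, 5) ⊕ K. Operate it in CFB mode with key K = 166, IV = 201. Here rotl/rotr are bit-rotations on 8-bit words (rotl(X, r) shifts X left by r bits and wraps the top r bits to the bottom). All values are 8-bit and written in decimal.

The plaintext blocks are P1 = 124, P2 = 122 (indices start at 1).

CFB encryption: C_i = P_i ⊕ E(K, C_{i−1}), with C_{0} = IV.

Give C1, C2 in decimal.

C1 = 227, C2 = 160

C1: E(K, 201) = 159; 124 ⊕ 159 = 227.
C2: E(K, 227) = 218; 122 ⊕ 218 = 160.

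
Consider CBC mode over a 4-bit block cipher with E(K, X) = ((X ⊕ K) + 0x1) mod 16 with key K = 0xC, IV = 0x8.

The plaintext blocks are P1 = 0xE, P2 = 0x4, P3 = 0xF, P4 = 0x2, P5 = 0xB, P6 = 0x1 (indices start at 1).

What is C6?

CBC encryption: C_i = E(K, P_i ⊕ C_{i−1}), with C_{0} = IV.
C1: P1 ⊕ 0x8 = 0x6; E(K, 0x6) = 0xB.
C2: P2 ⊕ 0xB = 0xF; E(K, 0xF) = 0x4.
C3: P3 ⊕ 0x4 = 0xB; E(K, 0xB) = 0x8.
C4: P4 ⊕ 0x8 = 0xA; E(K, 0xA) = 0x7.
C5: P5 ⊕ 0x7 = 0xC; E(K, 0xC) = 0x1.
C6: P6 ⊕ 0x1 = 0x0; E(K, 0x0) = 0xD.

C6 = 0xD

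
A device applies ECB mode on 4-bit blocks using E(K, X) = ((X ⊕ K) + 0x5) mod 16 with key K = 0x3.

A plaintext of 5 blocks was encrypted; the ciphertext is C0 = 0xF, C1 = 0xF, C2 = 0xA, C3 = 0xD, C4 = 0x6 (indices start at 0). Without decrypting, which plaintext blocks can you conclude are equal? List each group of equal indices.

ECB encrypts each block independently with the same key, so equal ciphertext blocks imply equal plaintext blocks.
C0 = C1 = 0xF, so P0 = P1.

P0 = P1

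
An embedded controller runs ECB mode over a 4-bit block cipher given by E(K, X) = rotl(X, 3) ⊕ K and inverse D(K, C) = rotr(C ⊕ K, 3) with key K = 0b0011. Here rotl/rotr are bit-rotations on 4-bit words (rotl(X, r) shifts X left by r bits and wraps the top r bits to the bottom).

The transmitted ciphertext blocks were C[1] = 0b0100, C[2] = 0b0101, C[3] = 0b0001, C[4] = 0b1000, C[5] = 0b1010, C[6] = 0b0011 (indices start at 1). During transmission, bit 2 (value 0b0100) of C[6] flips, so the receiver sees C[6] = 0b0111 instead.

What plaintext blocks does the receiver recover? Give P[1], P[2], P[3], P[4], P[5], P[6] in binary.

P[1] = 0b1110, P[2] = 0b1100, P[3] = 0b0100, P[4] = 0b0111, P[5] = 0b0011, P[6] = 0b1000

ECB decryption: P_i = D(K, C_i).
Only C[6] changed, to 0b0111. In ECB, a change in C_i affects only P_i. Decrypting the received ciphertext:
P[1]: D(K, 0b0100) = 0b1110.
P[2]: D(K, 0b0101) = 0b1100.
P[3]: D(K, 0b0001) = 0b0100.
P[4]: D(K, 0b1000) = 0b0111.
P[5]: D(K, 0b1010) = 0b0011.
P[6]: D(K, 0b0111) = 0b1000.
Blocks that differ from the original plaintext: P[6].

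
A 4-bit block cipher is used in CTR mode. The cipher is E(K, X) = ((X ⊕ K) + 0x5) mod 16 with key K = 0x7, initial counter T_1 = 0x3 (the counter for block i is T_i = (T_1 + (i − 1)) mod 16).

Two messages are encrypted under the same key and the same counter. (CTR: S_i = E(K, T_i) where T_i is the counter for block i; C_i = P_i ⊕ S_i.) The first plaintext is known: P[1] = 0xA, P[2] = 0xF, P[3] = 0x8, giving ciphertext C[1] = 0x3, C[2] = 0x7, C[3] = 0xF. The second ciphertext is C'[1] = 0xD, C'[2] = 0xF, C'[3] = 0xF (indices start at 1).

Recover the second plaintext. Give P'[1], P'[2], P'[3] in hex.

P'[1] = 0x4, P'[2] = 0x7, P'[3] = 0x8

In CTR with a reused counter, both messages share the same keystream S_i, so C_i ⊕ C'_i = P_i ⊕ P'_i and thus P'_i = P_i ⊕ C_i ⊕ C'_i.
P'[1]: 0xA ⊕ 0x3 ⊕ 0xD = 0x4.
P'[2]: 0xF ⊕ 0x7 ⊕ 0xF = 0x7.
P'[3]: 0x8 ⊕ 0xF ⊕ 0xF = 0x8.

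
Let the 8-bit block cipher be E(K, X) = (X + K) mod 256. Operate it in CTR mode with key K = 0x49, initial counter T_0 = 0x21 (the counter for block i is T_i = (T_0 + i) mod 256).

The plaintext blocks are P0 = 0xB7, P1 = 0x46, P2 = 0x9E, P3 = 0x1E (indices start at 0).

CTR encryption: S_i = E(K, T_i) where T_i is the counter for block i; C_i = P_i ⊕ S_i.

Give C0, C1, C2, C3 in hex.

C0 = 0xDD, C1 = 0x2D, C2 = 0xF2, C3 = 0x73

C0: T = 0x21, S = E(K, T) = 0x6A; 0xB7 ⊕ 0x6A = 0xDD.
C1: T = 0x22, S = E(K, T) = 0x6B; 0x46 ⊕ 0x6B = 0x2D.
C2: T = 0x23, S = E(K, T) = 0x6C; 0x9E ⊕ 0x6C = 0xF2.
C3: T = 0x24, S = E(K, T) = 0x6D; 0x1E ⊕ 0x6D = 0x73.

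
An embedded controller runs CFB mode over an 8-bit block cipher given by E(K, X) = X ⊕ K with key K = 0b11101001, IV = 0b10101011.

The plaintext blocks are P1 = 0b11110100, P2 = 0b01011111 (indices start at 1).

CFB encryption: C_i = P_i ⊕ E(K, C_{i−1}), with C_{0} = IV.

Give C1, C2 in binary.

C1 = 0b10110110, C2 = 0b00000000

C1: E(K, 0b10101011) = 0b01000010; 0b11110100 ⊕ 0b01000010 = 0b10110110.
C2: E(K, 0b10110110) = 0b01011111; 0b01011111 ⊕ 0b01011111 = 0b00000000.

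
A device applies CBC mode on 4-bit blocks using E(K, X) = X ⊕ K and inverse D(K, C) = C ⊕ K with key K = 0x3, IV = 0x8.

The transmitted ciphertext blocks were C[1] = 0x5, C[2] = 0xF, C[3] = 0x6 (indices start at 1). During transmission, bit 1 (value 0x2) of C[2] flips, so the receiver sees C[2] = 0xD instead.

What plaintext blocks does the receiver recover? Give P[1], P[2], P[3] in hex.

CBC decryption: P_i = D(K, C_i) ⊕ C_{i−1}, with C_{0} = IV.
Only C[2] changed, to 0xD. In CBC, a change in C_i garbles P_i and flips the same bit in P_{i+1}. Decrypting the received ciphertext:
P[1]: D(K, 0x5) = 0x6; 0x6 ⊕ 0x8 = 0xE.
P[2]: D(K, 0xD) = 0xE; 0xE ⊕ 0x5 = 0xB.
P[3]: D(K, 0x6) = 0x5; 0x5 ⊕ 0xD = 0x8.
Blocks that differ from the original plaintext: P[2], P[3].

P[1] = 0xE, P[2] = 0xB, P[3] = 0x8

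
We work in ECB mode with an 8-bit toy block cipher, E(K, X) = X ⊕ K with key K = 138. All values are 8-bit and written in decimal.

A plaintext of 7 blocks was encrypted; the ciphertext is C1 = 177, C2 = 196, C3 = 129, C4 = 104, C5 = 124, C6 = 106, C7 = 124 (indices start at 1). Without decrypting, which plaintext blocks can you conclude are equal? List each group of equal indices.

P5 = P7

ECB encrypts each block independently with the same key, so equal ciphertext blocks imply equal plaintext blocks.
C5 = C7 = 124, so P5 = P7.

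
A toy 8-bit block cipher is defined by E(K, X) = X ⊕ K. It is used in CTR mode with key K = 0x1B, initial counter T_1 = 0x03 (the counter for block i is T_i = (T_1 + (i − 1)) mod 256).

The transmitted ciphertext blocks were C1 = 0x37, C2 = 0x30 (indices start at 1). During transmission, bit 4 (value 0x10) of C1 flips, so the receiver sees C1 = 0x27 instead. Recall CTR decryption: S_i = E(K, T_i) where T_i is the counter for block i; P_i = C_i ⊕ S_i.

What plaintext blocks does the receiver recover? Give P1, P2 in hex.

P1 = 0x3F, P2 = 0x2F

Only C1 changed, to 0x27. In CTR, a change in C_i flips the same bit in P_i only; the keystream is unaffected. Decrypting the received ciphertext:
P1: T = 0x03, S = E(K, T) = 0x18; 0x27 ⊕ 0x18 = 0x3F.
P2: T = 0x04, S = E(K, T) = 0x1F; 0x30 ⊕ 0x1F = 0x2F.
Blocks that differ from the original plaintext: P1.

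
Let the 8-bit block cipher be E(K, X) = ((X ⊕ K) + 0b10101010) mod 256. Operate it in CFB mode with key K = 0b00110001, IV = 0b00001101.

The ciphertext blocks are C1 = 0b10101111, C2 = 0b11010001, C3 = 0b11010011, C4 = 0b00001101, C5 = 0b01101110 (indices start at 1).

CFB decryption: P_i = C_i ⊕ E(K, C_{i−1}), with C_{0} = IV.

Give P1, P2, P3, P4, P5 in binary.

P1: E(K, 0b00001101) = 0b11100110; 0b10101111 ⊕ 0b11100110 = 0b01001001.
P2: E(K, 0b10101111) = 0b01001000; 0b11010001 ⊕ 0b01001000 = 0b10011001.
P3: E(K, 0b11010001) = 0b10001010; 0b11010011 ⊕ 0b10001010 = 0b01011001.
P4: E(K, 0b11010011) = 0b10001100; 0b00001101 ⊕ 0b10001100 = 0b10000001.
P5: E(K, 0b00001101) = 0b11100110; 0b01101110 ⊕ 0b11100110 = 0b10001000.

P1 = 0b01001001, P2 = 0b10011001, P3 = 0b01011001, P4 = 0b10000001, P5 = 0b10001000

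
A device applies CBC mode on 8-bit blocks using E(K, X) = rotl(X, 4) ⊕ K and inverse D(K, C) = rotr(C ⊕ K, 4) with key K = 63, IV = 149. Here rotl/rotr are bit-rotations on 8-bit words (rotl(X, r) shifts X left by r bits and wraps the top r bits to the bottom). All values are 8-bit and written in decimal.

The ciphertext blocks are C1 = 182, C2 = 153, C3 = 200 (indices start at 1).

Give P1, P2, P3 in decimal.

P1 = 13, P2 = 220, P3 = 230

CBC decryption: P_i = D(K, C_i) ⊕ C_{i−1}, with C_{0} = IV.
P1: D(K, 182) = 152; 152 ⊕ 149 = 13.
P2: D(K, 153) = 106; 106 ⊕ 182 = 220.
P3: D(K, 200) = 127; 127 ⊕ 153 = 230.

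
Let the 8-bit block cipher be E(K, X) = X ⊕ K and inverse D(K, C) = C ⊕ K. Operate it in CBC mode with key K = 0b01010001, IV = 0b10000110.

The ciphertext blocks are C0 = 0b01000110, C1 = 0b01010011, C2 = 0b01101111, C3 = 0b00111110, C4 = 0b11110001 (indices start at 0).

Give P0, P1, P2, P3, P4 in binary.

CBC decryption: P_i = D(K, C_i) ⊕ C_{i−1}, with C_{−1} = IV.
P0: D(K, 0b01000110) = 0b00010111; 0b00010111 ⊕ 0b10000110 = 0b10010001.
P1: D(K, 0b01010011) = 0b00000010; 0b00000010 ⊕ 0b01000110 = 0b01000100.
P2: D(K, 0b01101111) = 0b00111110; 0b00111110 ⊕ 0b01010011 = 0b01101101.
P3: D(K, 0b00111110) = 0b01101111; 0b01101111 ⊕ 0b01101111 = 0b00000000.
P4: D(K, 0b11110001) = 0b10100000; 0b10100000 ⊕ 0b00111110 = 0b10011110.

P0 = 0b10010001, P1 = 0b01000100, P2 = 0b01101101, P3 = 0b00000000, P4 = 0b10011110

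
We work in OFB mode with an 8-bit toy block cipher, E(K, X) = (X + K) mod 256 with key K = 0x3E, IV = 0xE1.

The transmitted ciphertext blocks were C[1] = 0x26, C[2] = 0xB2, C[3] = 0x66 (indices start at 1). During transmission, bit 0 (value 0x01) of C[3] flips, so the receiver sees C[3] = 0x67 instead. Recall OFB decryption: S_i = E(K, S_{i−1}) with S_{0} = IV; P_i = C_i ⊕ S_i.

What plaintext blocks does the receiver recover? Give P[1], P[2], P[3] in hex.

Only C[3] changed, to 0x67. In OFB, a change in C_i flips the same bit in P_i only; the keystream is unaffected. Decrypting the received ciphertext:
P[1]: S = E(K, 0xE1) = 0x1F; 0x26 ⊕ 0x1F = 0x39.
P[2]: S = E(K, 0x1F) = 0x5D; 0xB2 ⊕ 0x5D = 0xEF.
P[3]: S = E(K, 0x5D) = 0x9B; 0x67 ⊕ 0x9B = 0xFC.
Blocks that differ from the original plaintext: P[3].

P[1] = 0x39, P[2] = 0xEF, P[3] = 0xFC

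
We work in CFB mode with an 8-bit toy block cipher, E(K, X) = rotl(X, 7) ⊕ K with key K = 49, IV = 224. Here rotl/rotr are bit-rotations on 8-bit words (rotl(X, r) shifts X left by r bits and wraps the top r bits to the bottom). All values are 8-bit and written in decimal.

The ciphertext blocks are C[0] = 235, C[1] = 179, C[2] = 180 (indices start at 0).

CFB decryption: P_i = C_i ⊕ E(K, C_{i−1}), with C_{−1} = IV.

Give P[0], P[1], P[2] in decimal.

P[0]: E(K, 224) = 65; 235 ⊕ 65 = 170.
P[1]: E(K, 235) = 196; 179 ⊕ 196 = 119.
P[2]: E(K, 179) = 232; 180 ⊕ 232 = 92.

P[0] = 170, P[1] = 119, P[2] = 92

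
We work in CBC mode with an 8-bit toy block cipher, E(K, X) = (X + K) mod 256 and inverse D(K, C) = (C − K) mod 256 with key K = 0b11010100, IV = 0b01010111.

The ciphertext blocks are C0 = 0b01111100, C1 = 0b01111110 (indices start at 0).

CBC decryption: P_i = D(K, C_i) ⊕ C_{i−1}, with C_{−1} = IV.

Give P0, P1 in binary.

P0: D(K, 0b01111100) = 0b10101000; 0b10101000 ⊕ 0b01010111 = 0b11111111.
P1: D(K, 0b01111110) = 0b10101010; 0b10101010 ⊕ 0b01111100 = 0b11010110.

P0 = 0b11111111, P1 = 0b11010110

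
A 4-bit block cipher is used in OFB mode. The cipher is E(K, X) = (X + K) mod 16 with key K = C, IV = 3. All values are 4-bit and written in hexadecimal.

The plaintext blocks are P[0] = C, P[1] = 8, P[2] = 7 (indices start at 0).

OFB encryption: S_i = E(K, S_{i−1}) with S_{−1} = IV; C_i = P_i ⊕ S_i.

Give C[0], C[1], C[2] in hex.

C[0] = 3, C[1] = 3, C[2] = 0

C[0]: S = E(K, 3) = F; C ⊕ F = 3.
C[1]: S = E(K, F) = B; 8 ⊕ B = 3.
C[2]: S = E(K, B) = 7; 7 ⊕ 7 = 0.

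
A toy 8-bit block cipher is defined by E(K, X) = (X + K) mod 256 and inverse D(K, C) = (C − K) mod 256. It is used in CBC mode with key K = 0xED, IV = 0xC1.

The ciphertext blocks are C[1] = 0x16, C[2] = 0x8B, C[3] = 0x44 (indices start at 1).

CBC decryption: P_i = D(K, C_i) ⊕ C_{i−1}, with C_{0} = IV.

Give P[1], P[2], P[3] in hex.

P[1]: D(K, 0x16) = 0x29; 0x29 ⊕ 0xC1 = 0xE8.
P[2]: D(K, 0x8B) = 0x9E; 0x9E ⊕ 0x16 = 0x88.
P[3]: D(K, 0x44) = 0x57; 0x57 ⊕ 0x8B = 0xDC.

P[1] = 0xE8, P[2] = 0x88, P[3] = 0xDC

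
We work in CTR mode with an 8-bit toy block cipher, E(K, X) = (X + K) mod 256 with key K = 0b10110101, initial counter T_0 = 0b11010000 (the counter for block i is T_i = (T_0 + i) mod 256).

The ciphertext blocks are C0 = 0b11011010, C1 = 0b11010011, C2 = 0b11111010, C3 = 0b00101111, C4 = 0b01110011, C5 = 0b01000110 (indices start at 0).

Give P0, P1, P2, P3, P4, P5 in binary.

P0 = 0b01011111, P1 = 0b01010101, P2 = 0b01111101, P3 = 0b10100111, P4 = 0b11111010, P5 = 0b11001100

CTR decryption: S_i = E(K, T_i) where T_i is the counter for block i; P_i = C_i ⊕ S_i.
P0: T = 0b11010000, S = E(K, T) = 0b10000101; 0b11011010 ⊕ 0b10000101 = 0b01011111.
P1: T = 0b11010001, S = E(K, T) = 0b10000110; 0b11010011 ⊕ 0b10000110 = 0b01010101.
P2: T = 0b11010010, S = E(K, T) = 0b10000111; 0b11111010 ⊕ 0b10000111 = 0b01111101.
P3: T = 0b11010011, S = E(K, T) = 0b10001000; 0b00101111 ⊕ 0b10001000 = 0b10100111.
P4: T = 0b11010100, S = E(K, T) = 0b10001001; 0b01110011 ⊕ 0b10001001 = 0b11111010.
P5: T = 0b11010101, S = E(K, T) = 0b10001010; 0b01000110 ⊕ 0b10001010 = 0b11001100.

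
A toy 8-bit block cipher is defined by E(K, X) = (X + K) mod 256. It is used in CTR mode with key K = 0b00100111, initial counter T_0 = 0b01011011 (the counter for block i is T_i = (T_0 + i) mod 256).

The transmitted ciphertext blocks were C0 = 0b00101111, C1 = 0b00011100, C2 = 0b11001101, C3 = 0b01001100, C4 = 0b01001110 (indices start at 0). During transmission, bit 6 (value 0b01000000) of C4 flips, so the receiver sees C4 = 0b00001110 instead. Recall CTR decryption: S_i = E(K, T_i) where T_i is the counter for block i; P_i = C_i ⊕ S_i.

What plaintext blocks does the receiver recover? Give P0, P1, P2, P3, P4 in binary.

Only C4 changed, to 0b00001110. In CTR, a change in C_i flips the same bit in P_i only; the keystream is unaffected. Decrypting the received ciphertext:
P0: T = 0b01011011, S = E(K, T) = 0b10000010; 0b00101111 ⊕ 0b10000010 = 0b10101101.
P1: T = 0b01011100, S = E(K, T) = 0b10000011; 0b00011100 ⊕ 0b10000011 = 0b10011111.
P2: T = 0b01011101, S = E(K, T) = 0b10000100; 0b11001101 ⊕ 0b10000100 = 0b01001001.
P3: T = 0b01011110, S = E(K, T) = 0b10000101; 0b01001100 ⊕ 0b10000101 = 0b11001001.
P4: T = 0b01011111, S = E(K, T) = 0b10000110; 0b00001110 ⊕ 0b10000110 = 0b10001000.
Blocks that differ from the original plaintext: P4.

P0 = 0b10101101, P1 = 0b10011111, P2 = 0b01001001, P3 = 0b11001001, P4 = 0b10001000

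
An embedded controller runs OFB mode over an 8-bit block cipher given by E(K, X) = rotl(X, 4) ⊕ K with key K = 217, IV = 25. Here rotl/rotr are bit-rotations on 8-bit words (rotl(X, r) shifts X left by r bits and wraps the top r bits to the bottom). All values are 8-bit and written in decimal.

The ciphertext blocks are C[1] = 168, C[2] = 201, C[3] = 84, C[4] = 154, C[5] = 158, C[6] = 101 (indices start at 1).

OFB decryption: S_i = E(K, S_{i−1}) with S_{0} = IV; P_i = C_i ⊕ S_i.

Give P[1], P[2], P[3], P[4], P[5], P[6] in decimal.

P[1] = 224, P[2] = 148, P[3] = 88, P[4] = 131, P[5] = 214, P[6] = 56

P[1]: S = E(K, 25) = 72; 168 ⊕ 72 = 224.
P[2]: S = E(K, 72) = 93; 201 ⊕ 93 = 148.
P[3]: S = E(K, 93) = 12; 84 ⊕ 12 = 88.
P[4]: S = E(K, 12) = 25; 154 ⊕ 25 = 131.
P[5]: S = E(K, 25) = 72; 158 ⊕ 72 = 214.
P[6]: S = E(K, 72) = 93; 101 ⊕ 93 = 56.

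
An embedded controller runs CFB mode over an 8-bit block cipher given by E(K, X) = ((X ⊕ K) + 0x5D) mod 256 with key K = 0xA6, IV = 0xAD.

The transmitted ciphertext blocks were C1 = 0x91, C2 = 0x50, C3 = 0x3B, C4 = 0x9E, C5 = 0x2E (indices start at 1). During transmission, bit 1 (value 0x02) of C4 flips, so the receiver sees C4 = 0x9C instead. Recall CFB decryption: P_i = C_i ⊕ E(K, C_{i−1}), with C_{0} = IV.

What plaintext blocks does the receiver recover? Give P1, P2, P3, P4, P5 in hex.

Only C4 changed, to 0x9C. In CFB, a change in C_i flips the same bit in P_i and garbles P_{i+1}. Decrypting the received ciphertext:
P1: E(K, 0xAD) = 0x68; 0x91 ⊕ 0x68 = 0xF9.
P2: E(K, 0x91) = 0x94; 0x50 ⊕ 0x94 = 0xC4.
P3: E(K, 0x50) = 0x53; 0x3B ⊕ 0x53 = 0x68.
P4: E(K, 0x3B) = 0xFA; 0x9C ⊕ 0xFA = 0x66.
P5: E(K, 0x9C) = 0x97; 0x2E ⊕ 0x97 = 0xB9.
Blocks that differ from the original plaintext: P4, P5.

P1 = 0xF9, P2 = 0xC4, P3 = 0x68, P4 = 0x66, P5 = 0xB9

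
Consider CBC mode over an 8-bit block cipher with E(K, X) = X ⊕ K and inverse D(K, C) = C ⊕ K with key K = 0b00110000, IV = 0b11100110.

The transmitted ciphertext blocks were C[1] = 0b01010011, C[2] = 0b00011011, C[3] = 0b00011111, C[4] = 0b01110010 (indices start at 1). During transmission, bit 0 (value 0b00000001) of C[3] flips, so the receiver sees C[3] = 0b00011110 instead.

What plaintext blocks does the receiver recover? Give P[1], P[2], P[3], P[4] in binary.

CBC decryption: P_i = D(K, C_i) ⊕ C_{i−1}, with C_{0} = IV.
Only C[3] changed, to 0b00011110. In CBC, a change in C_i garbles P_i and flips the same bit in P_{i+1}. Decrypting the received ciphertext:
P[1]: D(K, 0b01010011) = 0b01100011; 0b01100011 ⊕ 0b11100110 = 0b10000101.
P[2]: D(K, 0b00011011) = 0b00101011; 0b00101011 ⊕ 0b01010011 = 0b01111000.
P[3]: D(K, 0b00011110) = 0b00101110; 0b00101110 ⊕ 0b00011011 = 0b00110101.
P[4]: D(K, 0b01110010) = 0b01000010; 0b01000010 ⊕ 0b00011110 = 0b01011100.
Blocks that differ from the original plaintext: P[3], P[4].

P[1] = 0b10000101, P[2] = 0b01111000, P[3] = 0b00110101, P[4] = 0b01011100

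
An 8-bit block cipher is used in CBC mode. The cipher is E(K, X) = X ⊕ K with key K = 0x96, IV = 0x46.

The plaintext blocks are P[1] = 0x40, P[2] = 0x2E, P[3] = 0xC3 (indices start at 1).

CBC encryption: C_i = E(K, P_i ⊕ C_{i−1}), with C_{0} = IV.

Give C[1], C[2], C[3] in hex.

C[1]: P[1] ⊕ 0x46 = 0x06; E(K, 0x06) = 0x90.
C[2]: P[2] ⊕ 0x90 = 0xBE; E(K, 0xBE) = 0x28.
C[3]: P[3] ⊕ 0x28 = 0xEB; E(K, 0xEB) = 0x7D.

C[1] = 0x90, C[2] = 0x28, C[3] = 0x7D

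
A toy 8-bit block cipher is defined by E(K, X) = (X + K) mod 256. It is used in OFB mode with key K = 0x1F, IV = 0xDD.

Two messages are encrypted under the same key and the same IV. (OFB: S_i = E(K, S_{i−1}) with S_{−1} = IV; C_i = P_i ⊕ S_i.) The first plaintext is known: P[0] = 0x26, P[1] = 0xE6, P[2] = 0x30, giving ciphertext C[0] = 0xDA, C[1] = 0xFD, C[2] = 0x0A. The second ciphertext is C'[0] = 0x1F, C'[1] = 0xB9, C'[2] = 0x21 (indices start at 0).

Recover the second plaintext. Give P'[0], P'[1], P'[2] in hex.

In OFB with a reused IV, both messages share the same keystream S_i, so C_i ⊕ C'_i = P_i ⊕ P'_i and thus P'_i = P_i ⊕ C_i ⊕ C'_i.
P'[0]: 0x26 ⊕ 0xDA ⊕ 0x1F = 0xE3.
P'[1]: 0xE6 ⊕ 0xFD ⊕ 0xB9 = 0xA2.
P'[2]: 0x30 ⊕ 0x0A ⊕ 0x21 = 0x1B.

P'[0] = 0xE3, P'[1] = 0xA2, P'[2] = 0x1B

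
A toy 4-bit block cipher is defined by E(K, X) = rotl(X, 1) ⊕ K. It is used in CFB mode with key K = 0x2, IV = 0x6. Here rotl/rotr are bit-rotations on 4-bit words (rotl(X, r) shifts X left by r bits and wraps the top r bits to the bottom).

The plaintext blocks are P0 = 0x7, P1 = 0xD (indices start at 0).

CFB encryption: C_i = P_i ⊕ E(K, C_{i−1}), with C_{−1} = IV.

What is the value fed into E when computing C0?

C0: E(K, 0x6) = 0xE; 0x7 ⊕ 0xE = 0x9.
So the input to E for block 0 is 0x6.

0x6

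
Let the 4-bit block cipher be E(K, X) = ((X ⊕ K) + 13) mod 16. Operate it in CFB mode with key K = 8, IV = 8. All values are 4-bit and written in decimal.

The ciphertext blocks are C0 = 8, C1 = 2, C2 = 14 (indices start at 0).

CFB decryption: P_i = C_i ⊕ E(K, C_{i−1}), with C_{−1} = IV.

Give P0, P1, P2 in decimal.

P0 = 5, P1 = 15, P2 = 9

P0: E(K, 8) = 13; 8 ⊕ 13 = 5.
P1: E(K, 8) = 13; 2 ⊕ 13 = 15.
P2: E(K, 2) = 7; 14 ⊕ 7 = 9.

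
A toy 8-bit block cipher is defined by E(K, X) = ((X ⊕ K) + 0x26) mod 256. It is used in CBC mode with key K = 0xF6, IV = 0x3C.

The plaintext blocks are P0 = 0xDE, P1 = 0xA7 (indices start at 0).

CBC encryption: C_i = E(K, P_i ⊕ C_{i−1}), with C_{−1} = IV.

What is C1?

C0: P0 ⊕ 0x3C = 0xE2; E(K, 0xE2) = 0x3A.
C1: P1 ⊕ 0x3A = 0x9D; E(K, 0x9D) = 0x91.

C1 = 0x91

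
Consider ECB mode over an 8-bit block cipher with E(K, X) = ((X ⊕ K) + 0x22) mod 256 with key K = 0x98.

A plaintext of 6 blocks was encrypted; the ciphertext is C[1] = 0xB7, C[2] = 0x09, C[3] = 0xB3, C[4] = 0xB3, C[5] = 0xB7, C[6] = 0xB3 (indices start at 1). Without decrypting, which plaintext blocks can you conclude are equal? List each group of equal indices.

ECB encrypts each block independently with the same key, so equal ciphertext blocks imply equal plaintext blocks.
C[1] = C[5] = 0xB7, so P[1] = P[5].
C[3] = C[4] = C[6] = 0xB3, so P[3] = P[4] = P[6].

P[1] = P[5]; P[3] = P[4] = P[6]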